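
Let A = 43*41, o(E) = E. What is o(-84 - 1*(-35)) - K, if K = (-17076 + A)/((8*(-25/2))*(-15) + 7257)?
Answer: -413780/8757 ≈ -47.251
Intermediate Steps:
A = 1763
K = -15313/8757 (K = (-17076 + 1763)/((8*(-25/2))*(-15) + 7257) = -15313/((8*(-25*1/2))*(-15) + 7257) = -15313/((8*(-25/2))*(-15) + 7257) = -15313/(-100*(-15) + 7257) = -15313/(1500 + 7257) = -15313/8757 ≈ -1.7487)
o(-84 - 1*(-35)) - K = (-84 - 1*(-35)) - 1*(-15313/8757) = (-84 + 35) + 15313/8757 = -49 + 15313/8757 = -413780/8757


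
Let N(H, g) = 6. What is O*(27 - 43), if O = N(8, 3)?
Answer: -96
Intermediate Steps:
O = 6
O*(27 - 43) = 6*(27 - 43) = 6*(-16) = -96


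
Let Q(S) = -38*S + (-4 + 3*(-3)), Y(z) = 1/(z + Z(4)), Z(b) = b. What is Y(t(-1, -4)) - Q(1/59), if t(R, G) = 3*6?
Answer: 17769/1298 ≈ 13.690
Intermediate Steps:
t(R, G) = 18
Y(z) = 1/(4 + z) (Y(z) = 1/(z + 4) = 1/(4 + z))
Q(S) = -13 - 38*S (Q(S) = -38*S + (-4 - 9) = -38*S - 13 = -13 - 38*S)
Y(t(-1, -4)) - Q(1/59) = 1/(4 + 18) - (-13 - 38/59) = 1/22 - (-13 - 38*1/59) = 1/22 - (-13 - 38/59) = 1/22 - 1*(-805/59) = 1/22 + 805/59 = 17769/1298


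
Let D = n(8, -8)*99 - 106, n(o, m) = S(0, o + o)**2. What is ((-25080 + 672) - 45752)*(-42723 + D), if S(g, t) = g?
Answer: 3004882640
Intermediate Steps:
n(o, m) = 0 (n(o, m) = 0**2 = 0)
D = -106 (D = 0*99 - 106 = 0 - 106 = -106)
((-25080 + 672) - 45752)*(-42723 + D) = ((-25080 + 672) - 45752)*(-42723 - 106) = (-24408 - 45752)*(-42829) = -70160*(-42829) = 3004882640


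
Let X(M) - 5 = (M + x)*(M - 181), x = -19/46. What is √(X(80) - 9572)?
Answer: I*√37252778/46 ≈ 132.68*I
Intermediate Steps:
x = -19/46 (x = -19*1/46 = -19/46 ≈ -0.41304)
X(M) = 5 + (-181 + M)*(-19/46 + M) (X(M) = 5 + (M - 19/46)*(M - 181) = 5 + (-19/46 + M)*(-181 + M) = 5 + (-181 + M)*(-19/46 + M))
√(X(80) - 9572) = √((3669/46 + 80² - 8345/46*80) - 9572) = √((3669/46 + 6400 - 333800/23) - 9572) = √(-369531/46 - 9572) = √(-809843/46) = I*√37252778/46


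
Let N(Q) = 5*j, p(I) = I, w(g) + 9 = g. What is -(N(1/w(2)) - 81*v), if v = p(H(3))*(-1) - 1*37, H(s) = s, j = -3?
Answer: -3225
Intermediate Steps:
w(g) = -9 + g
N(Q) = -15 (N(Q) = 5*(-3) = -15)
v = -40 (v = 3*(-1) - 1*37 = -3 - 37 = -40)
-(N(1/w(2)) - 81*v) = -(-15 - 81*(-40)) = -(-15 + 3240) = -1*3225 = -3225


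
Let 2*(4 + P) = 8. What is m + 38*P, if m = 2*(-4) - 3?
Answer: -11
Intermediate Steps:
P = 0 (P = -4 + (½)*8 = -4 + 4 = 0)
m = -11 (m = -8 - 3 = -11)
m + 38*P = -11 + 38*0 = -11 + 0 = -11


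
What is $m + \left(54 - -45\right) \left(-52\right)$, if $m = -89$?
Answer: $-5237$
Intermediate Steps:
$m + \left(54 - -45\right) \left(-52\right) = -89 + \left(54 - -45\right) \left(-52\right) = -89 + \left(54 + 45\right) \left(-52\right) = -89 + 99 \left(-52\right) = -89 - 5148 = -5237$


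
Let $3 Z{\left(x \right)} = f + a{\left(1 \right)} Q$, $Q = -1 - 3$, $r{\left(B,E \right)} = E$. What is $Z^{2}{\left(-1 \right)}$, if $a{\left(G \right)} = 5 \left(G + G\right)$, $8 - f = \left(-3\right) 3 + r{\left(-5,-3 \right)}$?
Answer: $\frac{400}{9} \approx 44.444$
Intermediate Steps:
$Q = -4$
$f = 20$ ($f = 8 - \left(\left(-3\right) 3 - 3\right) = 8 - \left(-9 - 3\right) = 8 - -12 = 8 + 12 = 20$)
$a{\left(G \right)} = 10 G$ ($a{\left(G \right)} = 5 \cdot 2 G = 10 G$)
$Z{\left(x \right)} = - \frac{20}{3}$ ($Z{\left(x \right)} = \frac{20 + 10 \cdot 1 \left(-4\right)}{3} = \frac{20 + 10 \left(-4\right)}{3} = \frac{20 - 40}{3} = \frac{1}{3} \left(-20\right) = - \frac{20}{3}$)
$Z^{2}{\left(-1 \right)} = \left(- \frac{20}{3}\right)^{2} = \frac{400}{9}$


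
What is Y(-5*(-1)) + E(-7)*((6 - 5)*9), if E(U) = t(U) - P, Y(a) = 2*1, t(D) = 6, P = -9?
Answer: 137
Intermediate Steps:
Y(a) = 2
E(U) = 15 (E(U) = 6 - 1*(-9) = 6 + 9 = 15)
Y(-5*(-1)) + E(-7)*((6 - 5)*9) = 2 + 15*((6 - 5)*9) = 2 + 15*(1*9) = 2 + 15*9 = 2 + 135 = 137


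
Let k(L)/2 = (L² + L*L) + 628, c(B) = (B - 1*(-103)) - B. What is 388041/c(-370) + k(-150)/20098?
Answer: 3904123693/1035047 ≈ 3771.9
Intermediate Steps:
c(B) = 103 (c(B) = (B + 103) - B = (103 + B) - B = 103)
k(L) = 1256 + 4*L² (k(L) = 2*((L² + L*L) + 628) = 2*((L² + L²) + 628) = 2*(2*L² + 628) = 2*(628 + 2*L²) = 1256 + 4*L²)
388041/c(-370) + k(-150)/20098 = 388041/103 + (1256 + 4*(-150)²)/20098 = 388041*(1/103) + (1256 + 4*22500)*(1/20098) = 388041/103 + (1256 + 90000)*(1/20098) = 388041/103 + 91256*(1/20098) = 388041/103 + 45628/10049 = 3904123693/1035047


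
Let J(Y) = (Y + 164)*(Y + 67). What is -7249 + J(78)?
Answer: 27841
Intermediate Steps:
J(Y) = (67 + Y)*(164 + Y) (J(Y) = (164 + Y)*(67 + Y) = (67 + Y)*(164 + Y))
-7249 + J(78) = -7249 + (10988 + 78**2 + 231*78) = -7249 + (10988 + 6084 + 18018) = -7249 + 35090 = 27841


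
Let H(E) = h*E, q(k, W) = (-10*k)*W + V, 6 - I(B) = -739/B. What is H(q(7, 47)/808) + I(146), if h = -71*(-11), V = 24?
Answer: -92775999/29492 ≈ -3145.8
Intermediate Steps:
I(B) = 6 + 739/B (I(B) = 6 - (-739)/B = 6 + 739/B)
h = 781
q(k, W) = 24 - 10*W*k (q(k, W) = (-10*k)*W + 24 = -10*W*k + 24 = 24 - 10*W*k)
H(E) = 781*E
H(q(7, 47)/808) + I(146) = 781*((24 - 10*47*7)/808) + (6 + 739/146) = 781*((24 - 3290)*(1/808)) + (6 + 739*(1/146)) = 781*(-3266*1/808) + (6 + 739/146) = 781*(-1633/404) + 1615/146 = -1275373/404 + 1615/146 = -92775999/29492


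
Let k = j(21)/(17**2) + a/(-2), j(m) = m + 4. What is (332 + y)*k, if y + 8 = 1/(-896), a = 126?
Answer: -2639144573/129472 ≈ -20384.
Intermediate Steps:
y = -7169/896 (y = -8 + 1/(-896) = -8 - 1/896 = -7169/896 ≈ -8.0011)
j(m) = 4 + m
k = -18182/289 (k = (4 + 21)/(17**2) + 126/(-2) = 25/289 + 126*(-1/2) = 25*(1/289) - 63 = 25/289 - 63 = -18182/289 ≈ -62.914)
(332 + y)*k = (332 - 7169/896)*(-18182/289) = (290303/896)*(-18182/289) = -2639144573/129472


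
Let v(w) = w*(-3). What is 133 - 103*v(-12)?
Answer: -3575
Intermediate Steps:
v(w) = -3*w
133 - 103*v(-12) = 133 - (-309)*(-12) = 133 - 103*36 = 133 - 3708 = -3575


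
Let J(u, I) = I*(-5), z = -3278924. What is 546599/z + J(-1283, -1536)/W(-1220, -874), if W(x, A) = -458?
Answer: -12716239331/750873596 ≈ -16.935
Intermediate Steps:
J(u, I) = -5*I
546599/z + J(-1283, -1536)/W(-1220, -874) = 546599/(-3278924) - 5*(-1536)/(-458) = 546599*(-1/3278924) + 7680*(-1/458) = -546599/3278924 - 3840/229 = -12716239331/750873596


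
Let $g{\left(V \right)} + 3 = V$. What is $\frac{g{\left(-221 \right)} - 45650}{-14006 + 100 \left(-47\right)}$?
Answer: $\frac{22937}{9353} \approx 2.4524$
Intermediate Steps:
$g{\left(V \right)} = -3 + V$
$\frac{g{\left(-221 \right)} - 45650}{-14006 + 100 \left(-47\right)} = \frac{\left(-3 - 221\right) - 45650}{-14006 + 100 \left(-47\right)} = \frac{-224 - 45650}{-14006 - 4700} = - \frac{45874}{-18706} = \left(-45874\right) \left(- \frac{1}{18706}\right) = \frac{22937}{9353}$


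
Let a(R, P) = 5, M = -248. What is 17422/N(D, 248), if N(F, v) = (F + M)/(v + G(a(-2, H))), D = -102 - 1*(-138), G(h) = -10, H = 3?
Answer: -1036609/53 ≈ -19559.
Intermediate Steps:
D = 36 (D = -102 + 138 = 36)
N(F, v) = (-248 + F)/(-10 + v) (N(F, v) = (F - 248)/(v - 10) = (-248 + F)/(-10 + v))
17422/N(D, 248) = 17422/(((-248 + 36)/(-10 + 248))) = 17422/((-212/238)) = 17422/(((1/238)*(-212))) = 17422/(-106/119) = 17422*(-119/106) = -1036609/53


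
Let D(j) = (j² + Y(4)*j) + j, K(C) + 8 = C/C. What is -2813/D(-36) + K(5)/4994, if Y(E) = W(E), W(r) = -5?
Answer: -7029101/3595680 ≈ -1.9549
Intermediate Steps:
Y(E) = -5
K(C) = -7 (K(C) = -8 + C/C = -8 + 1 = -7)
D(j) = j² - 4*j (D(j) = (j² - 5*j) + j = j² - 4*j)
-2813/D(-36) + K(5)/4994 = -2813*(-1/(36*(-4 - 36))) - 7/4994 = -2813/((-36*(-40))) - 7*1/4994 = -2813/1440 - 7/4994 = -7029101/3595680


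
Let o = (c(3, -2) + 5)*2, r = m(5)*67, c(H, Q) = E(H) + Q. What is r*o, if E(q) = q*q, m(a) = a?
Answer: 8040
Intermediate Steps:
E(q) = q²
c(H, Q) = Q + H² (c(H, Q) = H² + Q = Q + H²)
r = 335 (r = 5*67 = 335)
o = 24 (o = ((-2 + 3²) + 5)*2 = ((-2 + 9) + 5)*2 = (7 + 5)*2 = 12*2 = 24)
r*o = 335*24 = 8040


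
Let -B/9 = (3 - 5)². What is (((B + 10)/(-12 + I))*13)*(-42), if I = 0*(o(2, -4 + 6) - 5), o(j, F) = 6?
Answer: -1183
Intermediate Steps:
B = -36 (B = -9*(3 - 5)² = -9*(-2)² = -9*4 = -36)
I = 0 (I = 0*(6 - 5) = 0*1 = 0)
(((B + 10)/(-12 + I))*13)*(-42) = (((-36 + 10)/(-12 + 0))*13)*(-42) = (-26/(-12)*13)*(-42) = (-26*(-1/12)*13)*(-42) = ((13/6)*13)*(-42) = (169/6)*(-42) = -1183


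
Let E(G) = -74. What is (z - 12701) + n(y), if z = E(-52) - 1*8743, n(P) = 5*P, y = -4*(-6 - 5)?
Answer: -21298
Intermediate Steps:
y = 44 (y = -4*(-11) = 44)
z = -8817 (z = -74 - 1*8743 = -74 - 8743 = -8817)
(z - 12701) + n(y) = (-8817 - 12701) + 5*44 = -21518 + 220 = -21298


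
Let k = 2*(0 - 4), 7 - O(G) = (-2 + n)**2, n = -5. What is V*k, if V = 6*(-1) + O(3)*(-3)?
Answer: -960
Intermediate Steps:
O(G) = -42 (O(G) = 7 - (-2 - 5)**2 = 7 - 1*(-7)**2 = 7 - 1*49 = 7 - 49 = -42)
k = -8 (k = 2*(-4) = -8)
V = 120 (V = 6*(-1) - 42*(-3) = -6 + 126 = 120)
V*k = 120*(-8) = -960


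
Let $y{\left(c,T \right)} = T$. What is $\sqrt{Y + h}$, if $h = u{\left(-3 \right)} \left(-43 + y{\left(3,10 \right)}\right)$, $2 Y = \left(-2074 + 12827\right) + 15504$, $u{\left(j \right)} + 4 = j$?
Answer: $\frac{\sqrt{53438}}{2} \approx 115.58$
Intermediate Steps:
$u{\left(j \right)} = -4 + j$
$Y = \frac{26257}{2}$ ($Y = \frac{\left(-2074 + 12827\right) + 15504}{2} = \frac{10753 + 15504}{2} = \frac{1}{2} \cdot 26257 = \frac{26257}{2} \approx 13129.0$)
$h = 231$ ($h = \left(-4 - 3\right) \left(-43 + 10\right) = \left(-7\right) \left(-33\right) = 231$)
$\sqrt{Y + h} = \sqrt{\frac{26257}{2} + 231} = \sqrt{\frac{26719}{2}} = \frac{\sqrt{53438}}{2}$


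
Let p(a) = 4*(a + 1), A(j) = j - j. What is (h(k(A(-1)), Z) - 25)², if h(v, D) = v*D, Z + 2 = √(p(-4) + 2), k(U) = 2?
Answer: 801 - 116*I*√10 ≈ 801.0 - 366.82*I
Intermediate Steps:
A(j) = 0
p(a) = 4 + 4*a (p(a) = 4*(1 + a) = 4 + 4*a)
Z = -2 + I*√10 (Z = -2 + √((4 + 4*(-4)) + 2) = -2 + √((4 - 16) + 2) = -2 + √(-12 + 2) = -2 + √(-10) = -2 + I*√10 ≈ -2.0 + 3.1623*I)
h(v, D) = D*v
(h(k(A(-1)), Z) - 25)² = ((-2 + I*√10)*2 - 25)² = ((-4 + 2*I*√10) - 25)² = (-29 + 2*I*√10)²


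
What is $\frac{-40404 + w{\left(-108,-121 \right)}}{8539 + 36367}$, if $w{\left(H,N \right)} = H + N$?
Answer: $- \frac{40633}{44906} \approx -0.90485$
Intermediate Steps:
$\frac{-40404 + w{\left(-108,-121 \right)}}{8539 + 36367} = \frac{-40404 - 229}{8539 + 36367} = \frac{-40404 - 229}{44906} = \left(-40633\right) \frac{1}{44906} = - \frac{40633}{44906}$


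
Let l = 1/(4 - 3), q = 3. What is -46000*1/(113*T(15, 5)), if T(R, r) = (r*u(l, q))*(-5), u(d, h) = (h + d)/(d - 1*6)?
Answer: -2300/113 ≈ -20.354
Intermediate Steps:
l = 1 (l = 1/1 = 1)
u(d, h) = (d + h)/(-6 + d) (u(d, h) = (d + h)/(d - 6) = (d + h)/(-6 + d))
T(R, r) = 4*r (T(R, r) = (r*((1 + 3)/(-6 + 1)))*(-5) = (r*(4/(-5)))*(-5) = (r*(-⅕*4))*(-5) = (r*(-⅘))*(-5) = -4*r/5*(-5) = 4*r)
-46000*1/(113*T(15, 5)) = -46000/(113*(4*5)) = -46000/(113*20) = -46000/2260 = -46000*1/2260 = -2300/113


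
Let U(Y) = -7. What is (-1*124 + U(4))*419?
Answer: -54889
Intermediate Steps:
(-1*124 + U(4))*419 = (-1*124 - 7)*419 = (-124 - 7)*419 = -131*419 = -54889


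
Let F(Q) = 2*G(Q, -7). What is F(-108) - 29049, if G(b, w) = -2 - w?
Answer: -29039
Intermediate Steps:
F(Q) = 10 (F(Q) = 2*(-2 - 1*(-7)) = 2*(-2 + 7) = 2*5 = 10)
F(-108) - 29049 = 10 - 29049 = -29039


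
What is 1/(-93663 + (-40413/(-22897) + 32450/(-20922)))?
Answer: -21775047/2039511567473 ≈ -1.0677e-5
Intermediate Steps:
1/(-93663 + (-40413/(-22897) + 32450/(-20922))) = 1/(-93663 + (-40413*(-1/22897) + 32450*(-1/20922))) = 1/(-93663 + (40413/22897 - 1475/951)) = 1/(-93663 + 4659688/21775047) = 1/(-2039511567473/21775047) = -21775047/2039511567473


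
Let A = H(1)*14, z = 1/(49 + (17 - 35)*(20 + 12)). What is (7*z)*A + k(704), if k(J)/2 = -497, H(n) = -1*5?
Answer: -523348/527 ≈ -993.07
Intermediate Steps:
H(n) = -5
k(J) = -994 (k(J) = 2*(-497) = -994)
z = -1/527 (z = 1/(49 - 18*32) = 1/(49 - 576) = 1/(-527) = -1/527 ≈ -0.0018975)
A = -70 (A = -5*14 = -70)
(7*z)*A + k(704) = (7*(-1/527))*(-70) - 994 = -7/527*(-70) - 994 = 490/527 - 994 = -523348/527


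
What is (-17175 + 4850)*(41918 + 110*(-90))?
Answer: -394621850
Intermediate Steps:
(-17175 + 4850)*(41918 + 110*(-90)) = -12325*(41918 - 9900) = -12325*32018 = -394621850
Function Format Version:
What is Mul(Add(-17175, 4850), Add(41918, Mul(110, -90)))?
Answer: -394621850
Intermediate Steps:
Mul(Add(-17175, 4850), Add(41918, Mul(110, -90))) = Mul(-12325, Add(41918, -9900)) = Mul(-12325, 32018) = -394621850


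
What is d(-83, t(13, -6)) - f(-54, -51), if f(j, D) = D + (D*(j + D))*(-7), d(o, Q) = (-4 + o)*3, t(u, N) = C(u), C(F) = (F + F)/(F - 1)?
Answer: 37275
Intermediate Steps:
C(F) = 2*F/(-1 + F) (C(F) = (2*F)/(-1 + F) = 2*F/(-1 + F))
t(u, N) = 2*u/(-1 + u)
d(o, Q) = -12 + 3*o
f(j, D) = D - 7*D*(D + j) (f(j, D) = D + (D*(D + j))*(-7) = D - 7*D*(D + j))
d(-83, t(13, -6)) - f(-54, -51) = (-12 + 3*(-83)) - (-51)*(1 - 7*(-51) - 7*(-54)) = (-12 - 249) - (-51)*(1 + 357 + 378) = -261 - (-51)*736 = -261 - 1*(-37536) = -261 + 37536 = 37275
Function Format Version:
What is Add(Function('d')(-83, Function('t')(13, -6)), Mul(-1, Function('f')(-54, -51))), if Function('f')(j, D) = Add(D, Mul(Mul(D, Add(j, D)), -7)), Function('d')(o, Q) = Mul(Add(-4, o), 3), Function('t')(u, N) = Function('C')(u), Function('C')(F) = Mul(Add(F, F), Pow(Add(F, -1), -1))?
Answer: 37275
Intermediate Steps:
Function('C')(F) = Mul(2, F, Pow(Add(-1, F), -1)) (Function('C')(F) = Mul(Mul(2, F), Pow(Add(-1, F), -1)) = Mul(2, F, Pow(Add(-1, F), -1)))
Function('t')(u, N) = Mul(2, u, Pow(Add(-1, u), -1))
Function('d')(o, Q) = Add(-12, Mul(3, o))
Function('f')(j, D) = Add(D, Mul(-7, D, Add(D, j))) (Function('f')(j, D) = Add(D, Mul(Mul(D, Add(D, j)), -7)) = Add(D, Mul(-7, D, Add(D, j))))
Add(Function('d')(-83, Function('t')(13, -6)), Mul(-1, Function('f')(-54, -51))) = Add(Add(-12, Mul(3, -83)), Mul(-1, Mul(-51, Add(1, Mul(-7, -51), Mul(-7, -54))))) = Add(Add(-12, -249), Mul(-1, Mul(-51, Add(1, 357, 378)))) = Add(-261, Mul(-1, Mul(-51, 736))) = Add(-261, Mul(-1, -37536)) = Add(-261, 37536) = 37275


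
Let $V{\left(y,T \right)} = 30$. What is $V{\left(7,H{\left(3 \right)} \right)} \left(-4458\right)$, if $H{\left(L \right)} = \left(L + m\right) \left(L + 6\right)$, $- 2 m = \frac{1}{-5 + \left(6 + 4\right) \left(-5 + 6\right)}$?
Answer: $-133740$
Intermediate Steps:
$m = - \frac{1}{10}$ ($m = - \frac{1}{2 \left(-5 + \left(6 + 4\right) \left(-5 + 6\right)\right)} = - \frac{1}{2 \left(-5 + 10 \cdot 1\right)} = - \frac{1}{2 \left(-5 + 10\right)} = - \frac{1}{2 \cdot 5} = \left(- \frac{1}{2}\right) \frac{1}{5} = - \frac{1}{10} \approx -0.1$)
$H{\left(L \right)} = \left(6 + L\right) \left(- \frac{1}{10} + L\right)$ ($H{\left(L \right)} = \left(L - \frac{1}{10}\right) \left(L + 6\right) = \left(- \frac{1}{10} + L\right) \left(6 + L\right) = \left(6 + L\right) \left(- \frac{1}{10} + L\right)$)
$V{\left(7,H{\left(3 \right)} \right)} \left(-4458\right) = 30 \left(-4458\right) = -133740$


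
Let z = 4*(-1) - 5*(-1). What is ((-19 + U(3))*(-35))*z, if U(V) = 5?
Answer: 490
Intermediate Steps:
z = 1 (z = -4 + 5 = 1)
((-19 + U(3))*(-35))*z = ((-19 + 5)*(-35))*1 = -14*(-35)*1 = 490*1 = 490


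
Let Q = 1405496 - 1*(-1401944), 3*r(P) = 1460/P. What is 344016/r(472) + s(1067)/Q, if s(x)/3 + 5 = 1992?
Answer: 13675788678237/40988624 ≈ 3.3365e+5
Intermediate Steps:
s(x) = 5961 (s(x) = -15 + 3*1992 = -15 + 5976 = 5961)
r(P) = 1460/(3*P) (r(P) = (1460/P)/3 = 1460/(3*P))
Q = 2807440 (Q = 1405496 + 1401944 = 2807440)
344016/r(472) + s(1067)/Q = 344016/(((1460/3)/472)) + 5961/2807440 = 344016/(((1460/3)*(1/472))) + 5961*(1/2807440) = 344016/(365/354) + 5961/2807440 = 344016*(354/365) + 5961/2807440 = 121781664/365 + 5961/2807440 = 13675788678237/40988624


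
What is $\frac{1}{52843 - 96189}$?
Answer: $- \frac{1}{43346} \approx -2.307 \cdot 10^{-5}$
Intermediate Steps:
$\frac{1}{52843 - 96189} = \frac{1}{-43346} = - \frac{1}{43346}$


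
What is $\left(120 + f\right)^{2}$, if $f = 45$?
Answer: $27225$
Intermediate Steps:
$\left(120 + f\right)^{2} = \left(120 + 45\right)^{2} = 165^{2} = 27225$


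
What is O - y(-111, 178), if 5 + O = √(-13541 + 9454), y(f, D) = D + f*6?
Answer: 483 + I*√4087 ≈ 483.0 + 63.93*I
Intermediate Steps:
y(f, D) = D + 6*f
O = -5 + I*√4087 (O = -5 + √(-13541 + 9454) = -5 + √(-4087) = -5 + I*√4087 ≈ -5.0 + 63.93*I)
O - y(-111, 178) = (-5 + I*√4087) - (178 + 6*(-111)) = (-5 + I*√4087) - (178 - 666) = (-5 + I*√4087) - 1*(-488) = (-5 + I*√4087) + 488 = 483 + I*√4087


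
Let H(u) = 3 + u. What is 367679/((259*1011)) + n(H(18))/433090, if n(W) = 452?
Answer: 11382603847/8100298815 ≈ 1.4052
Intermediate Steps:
367679/((259*1011)) + n(H(18))/433090 = 367679/((259*1011)) + 452/433090 = 367679/261849 + 452*(1/433090) = 367679*(1/261849) + 226/216545 = 367679/261849 + 226/216545 = 11382603847/8100298815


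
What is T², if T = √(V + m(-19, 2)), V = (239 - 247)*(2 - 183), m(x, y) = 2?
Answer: 1450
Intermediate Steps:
V = 1448 (V = -8*(-181) = 1448)
T = 5*√58 (T = √(1448 + 2) = √1450 = 5*√58 ≈ 38.079)
T² = (5*√58)² = 1450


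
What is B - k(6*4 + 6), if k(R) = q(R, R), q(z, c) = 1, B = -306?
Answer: -307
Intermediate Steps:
k(R) = 1
B - k(6*4 + 6) = -306 - 1*1 = -306 - 1 = -307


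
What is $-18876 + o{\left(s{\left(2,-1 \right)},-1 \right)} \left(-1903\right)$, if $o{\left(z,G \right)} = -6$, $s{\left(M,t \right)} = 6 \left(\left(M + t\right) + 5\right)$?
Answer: $-7458$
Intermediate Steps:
$s{\left(M,t \right)} = 30 + 6 M + 6 t$ ($s{\left(M,t \right)} = 6 \left(5 + M + t\right) = 30 + 6 M + 6 t$)
$-18876 + o{\left(s{\left(2,-1 \right)},-1 \right)} \left(-1903\right) = -18876 - -11418 = -18876 + 11418 = -7458$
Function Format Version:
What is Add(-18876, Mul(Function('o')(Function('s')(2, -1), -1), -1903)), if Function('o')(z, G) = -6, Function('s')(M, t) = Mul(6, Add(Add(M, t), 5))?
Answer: -7458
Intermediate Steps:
Function('s')(M, t) = Add(30, Mul(6, M), Mul(6, t)) (Function('s')(M, t) = Mul(6, Add(5, M, t)) = Add(30, Mul(6, M), Mul(6, t)))
Add(-18876, Mul(Function('o')(Function('s')(2, -1), -1), -1903)) = Add(-18876, Mul(-6, -1903)) = Add(-18876, 11418) = -7458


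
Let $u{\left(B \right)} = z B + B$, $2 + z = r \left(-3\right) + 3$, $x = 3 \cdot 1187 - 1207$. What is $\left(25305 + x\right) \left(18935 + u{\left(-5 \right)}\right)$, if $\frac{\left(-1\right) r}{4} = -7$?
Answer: $535063355$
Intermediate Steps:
$r = 28$ ($r = \left(-4\right) \left(-7\right) = 28$)
$x = 2354$ ($x = 3561 - 1207 = 2354$)
$z = -83$ ($z = -2 + \left(28 \left(-3\right) + 3\right) = -2 + \left(-84 + 3\right) = -2 - 81 = -83$)
$u{\left(B \right)} = - 82 B$ ($u{\left(B \right)} = - 83 B + B = - 82 B$)
$\left(25305 + x\right) \left(18935 + u{\left(-5 \right)}\right) = \left(25305 + 2354\right) \left(18935 - -410\right) = 27659 \left(18935 + 410\right) = 27659 \cdot 19345 = 535063355$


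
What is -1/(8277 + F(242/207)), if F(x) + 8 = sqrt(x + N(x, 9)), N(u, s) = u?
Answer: -1711683/14153906243 + 66*sqrt(23)/14153906243 ≈ -0.00012091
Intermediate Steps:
F(x) = -8 + sqrt(2)*sqrt(x) (F(x) = -8 + sqrt(x + x) = -8 + sqrt(2*x) = -8 + sqrt(2)*sqrt(x))
-1/(8277 + F(242/207)) = -1/(8277 + (-8 + sqrt(2)*sqrt(242/207))) = -1/(8277 + (-8 + sqrt(2)*(11*sqrt(46)/69))) = -1/(8277 + (-8 + 22*sqrt(23)/69)) = -1/(8269 + 22*sqrt(23)/69)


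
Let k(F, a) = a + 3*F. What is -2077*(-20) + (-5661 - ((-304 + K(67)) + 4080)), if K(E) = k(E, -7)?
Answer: 31909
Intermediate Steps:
K(E) = -7 + 3*E
-2077*(-20) + (-5661 - ((-304 + K(67)) + 4080)) = -2077*(-20) + (-5661 - ((-304 + (-7 + 3*67)) + 4080)) = 41540 + (-5661 - ((-304 + (-7 + 201)) + 4080)) = 41540 + (-5661 - ((-304 + 194) + 4080)) = 41540 + (-5661 - (-110 + 4080)) = 41540 + (-5661 - 1*3970) = 41540 + (-5661 - 3970) = 41540 - 9631 = 31909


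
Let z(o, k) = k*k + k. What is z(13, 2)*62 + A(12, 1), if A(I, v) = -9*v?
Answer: 363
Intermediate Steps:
z(o, k) = k + k² (z(o, k) = k² + k = k + k²)
z(13, 2)*62 + A(12, 1) = (2*(1 + 2))*62 - 9*1 = (2*3)*62 - 9 = 6*62 - 9 = 372 - 9 = 363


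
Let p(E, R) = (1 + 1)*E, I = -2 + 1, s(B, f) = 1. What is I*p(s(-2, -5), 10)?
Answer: -2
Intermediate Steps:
I = -1
p(E, R) = 2*E
I*p(s(-2, -5), 10) = -2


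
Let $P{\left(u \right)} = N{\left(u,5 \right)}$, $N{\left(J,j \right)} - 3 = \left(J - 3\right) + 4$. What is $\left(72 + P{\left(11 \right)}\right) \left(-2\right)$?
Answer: $-174$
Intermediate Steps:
$N{\left(J,j \right)} = 4 + J$ ($N{\left(J,j \right)} = 3 + \left(\left(J - 3\right) + 4\right) = 3 + \left(\left(-3 + J\right) + 4\right) = 3 + \left(1 + J\right) = 4 + J$)
$P{\left(u \right)} = 4 + u$
$\left(72 + P{\left(11 \right)}\right) \left(-2\right) = \left(72 + \left(4 + 11\right)\right) \left(-2\right) = \left(72 + 15\right) \left(-2\right) = 87 \left(-2\right) = -174$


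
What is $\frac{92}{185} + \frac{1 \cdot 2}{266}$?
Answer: $\frac{12421}{24605} \approx 0.50482$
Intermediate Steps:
$\frac{92}{185} + \frac{1 \cdot 2}{266} = 92 \cdot \frac{1}{185} + 2 \cdot \frac{1}{266} = \frac{92}{185} + \frac{1}{133} = \frac{12421}{24605}$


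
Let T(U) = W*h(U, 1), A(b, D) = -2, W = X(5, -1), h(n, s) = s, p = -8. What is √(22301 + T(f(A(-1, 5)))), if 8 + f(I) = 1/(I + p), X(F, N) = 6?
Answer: √22307 ≈ 149.36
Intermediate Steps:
W = 6
f(I) = -8 + 1/(-8 + I) (f(I) = -8 + 1/(I - 8) = -8 + 1/(-8 + I))
T(U) = 6 (T(U) = 6*1 = 6)
√(22301 + T(f(A(-1, 5)))) = √(22301 + 6) = √22307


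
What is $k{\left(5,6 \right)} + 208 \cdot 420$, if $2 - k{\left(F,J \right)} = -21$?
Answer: $87383$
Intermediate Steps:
$k{\left(F,J \right)} = 23$ ($k{\left(F,J \right)} = 2 - -21 = 2 + 21 = 23$)
$k{\left(5,6 \right)} + 208 \cdot 420 = 23 + 208 \cdot 420 = 23 + 87360 = 87383$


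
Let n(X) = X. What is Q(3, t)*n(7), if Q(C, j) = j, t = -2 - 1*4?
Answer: -42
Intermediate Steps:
t = -6 (t = -2 - 4 = -6)
Q(3, t)*n(7) = -6*7 = -42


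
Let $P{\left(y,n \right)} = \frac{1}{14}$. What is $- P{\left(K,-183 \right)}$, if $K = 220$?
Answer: $- \frac{1}{14} \approx -0.071429$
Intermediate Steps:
$P{\left(y,n \right)} = \frac{1}{14}$
$- P{\left(K,-183 \right)} = \left(-1\right) \frac{1}{14} = - \frac{1}{14}$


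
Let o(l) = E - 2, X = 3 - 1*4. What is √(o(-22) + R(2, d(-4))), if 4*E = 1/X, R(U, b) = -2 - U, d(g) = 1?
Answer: 5*I/2 ≈ 2.5*I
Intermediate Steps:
X = -1 (X = 3 - 4 = -1)
E = -¼ (E = (¼)/(-1) = (¼)*(-1) = -¼ ≈ -0.25000)
o(l) = -9/4 (o(l) = -¼ - 2 = -9/4)
√(o(-22) + R(2, d(-4))) = √(-9/4 + (-2 - 1*2)) = √(-9/4 + (-2 - 2)) = √(-9/4 - 4) = √(-25/4) = 5*I/2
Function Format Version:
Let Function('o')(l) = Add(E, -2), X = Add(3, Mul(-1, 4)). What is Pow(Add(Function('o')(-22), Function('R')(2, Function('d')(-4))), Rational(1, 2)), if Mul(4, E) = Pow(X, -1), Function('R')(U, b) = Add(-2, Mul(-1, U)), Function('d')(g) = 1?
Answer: Mul(Rational(5, 2), I) ≈ Mul(2.5000, I)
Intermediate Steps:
X = -1 (X = Add(3, -4) = -1)
E = Rational(-1, 4) (E = Mul(Rational(1, 4), Pow(-1, -1)) = Mul(Rational(1, 4), -1) = Rational(-1, 4) ≈ -0.25000)
Function('o')(l) = Rational(-9, 4) (Function('o')(l) = Add(Rational(-1, 4), -2) = Rational(-9, 4))
Pow(Add(Function('o')(-22), Function('R')(2, Function('d')(-4))), Rational(1, 2)) = Pow(Add(Rational(-9, 4), Add(-2, Mul(-1, 2))), Rational(1, 2)) = Pow(Add(Rational(-9, 4), Add(-2, -2)), Rational(1, 2)) = Pow(Add(Rational(-9, 4), -4), Rational(1, 2)) = Pow(Rational(-25, 4), Rational(1, 2)) = Mul(Rational(5, 2), I)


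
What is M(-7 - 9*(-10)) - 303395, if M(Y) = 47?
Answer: -303348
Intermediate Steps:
M(-7 - 9*(-10)) - 303395 = 47 - 303395 = -303348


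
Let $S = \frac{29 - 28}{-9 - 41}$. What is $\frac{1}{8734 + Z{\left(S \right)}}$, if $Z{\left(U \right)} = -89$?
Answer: $\frac{1}{8645} \approx 0.00011567$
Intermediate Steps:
$S = - \frac{1}{50}$ ($S = 1 \frac{1}{-50} = 1 \left(- \frac{1}{50}\right) = - \frac{1}{50} \approx -0.02$)
$\frac{1}{8734 + Z{\left(S \right)}} = \frac{1}{8734 - 89} = \frac{1}{8645}$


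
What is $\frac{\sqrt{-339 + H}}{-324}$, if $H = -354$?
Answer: $- \frac{i \sqrt{77}}{108} \approx - 0.08125 i$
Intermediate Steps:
$\frac{\sqrt{-339 + H}}{-324} = \frac{\sqrt{-339 - 354}}{-324} = \sqrt{-693} \left(- \frac{1}{324}\right) = 3 i \sqrt{77} \left(- \frac{1}{324}\right) = - \frac{i \sqrt{77}}{108}$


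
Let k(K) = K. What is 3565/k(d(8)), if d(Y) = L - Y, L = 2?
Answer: -3565/6 ≈ -594.17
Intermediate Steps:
d(Y) = 2 - Y
3565/k(d(8)) = 3565/(2 - 1*8) = 3565/(2 - 8) = 3565/(-6) = 3565*(-⅙) = -3565/6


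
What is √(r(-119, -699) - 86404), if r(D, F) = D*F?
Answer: I*√3223 ≈ 56.771*I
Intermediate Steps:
√(r(-119, -699) - 86404) = √(-119*(-699) - 86404) = √(83181 - 86404) = √(-3223) = I*√3223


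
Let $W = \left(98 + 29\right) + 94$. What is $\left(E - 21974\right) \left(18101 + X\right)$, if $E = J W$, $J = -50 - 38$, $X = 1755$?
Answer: $-822475232$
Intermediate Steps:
$J = -88$
$W = 221$ ($W = 127 + 94 = 221$)
$E = -19448$ ($E = \left(-88\right) 221 = -19448$)
$\left(E - 21974\right) \left(18101 + X\right) = \left(-19448 - 21974\right) \left(18101 + 1755\right) = \left(-41422\right) 19856 = -822475232$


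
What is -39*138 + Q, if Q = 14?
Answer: -5368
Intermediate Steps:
-39*138 + Q = -39*138 + 14 = -5382 + 14 = -5368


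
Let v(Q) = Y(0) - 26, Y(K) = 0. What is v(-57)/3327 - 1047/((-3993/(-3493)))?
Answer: -4055837245/4428237 ≈ -915.90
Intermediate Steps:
v(Q) = -26 (v(Q) = 0 - 26 = -26)
v(-57)/3327 - 1047/((-3993/(-3493))) = -26/3327 - 1047/((-3993/(-3493))) = -26*1/3327 - 1047/((-3993*(-1/3493))) = -26/3327 - 1047/3993/3493 = -26/3327 - 1047*3493/3993 = -26/3327 - 1219057/1331 = -4055837245/4428237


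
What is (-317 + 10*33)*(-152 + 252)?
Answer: 1300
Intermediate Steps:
(-317 + 10*33)*(-152 + 252) = (-317 + 330)*100 = 13*100 = 1300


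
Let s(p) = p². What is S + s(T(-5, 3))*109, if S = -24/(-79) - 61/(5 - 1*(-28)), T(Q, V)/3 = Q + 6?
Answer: 2553440/2607 ≈ 979.46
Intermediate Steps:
T(Q, V) = 18 + 3*Q (T(Q, V) = 3*(Q + 6) = 3*(6 + Q) = 18 + 3*Q)
S = -4027/2607 (S = -24*(-1/79) - 61/(5 + 28) = 24/79 - 61/33 = -4027/2607 ≈ -1.5447)
S + s(T(-5, 3))*109 = -4027/2607 + (18 + 3*(-5))²*109 = -4027/2607 + (18 - 15)²*109 = -4027/2607 + 3²*109 = -4027/2607 + 9*109 = -4027/2607 + 981 = 2553440/2607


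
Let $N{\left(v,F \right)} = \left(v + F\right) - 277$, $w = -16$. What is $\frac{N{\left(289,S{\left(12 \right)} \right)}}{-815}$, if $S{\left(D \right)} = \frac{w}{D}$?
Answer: $- \frac{32}{2445} \approx -0.013088$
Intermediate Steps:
$S{\left(D \right)} = - \frac{16}{D}$
$N{\left(v,F \right)} = -277 + F + v$ ($N{\left(v,F \right)} = \left(F + v\right) - 277 = -277 + F + v$)
$\frac{N{\left(289,S{\left(12 \right)} \right)}}{-815} = \frac{-277 - \frac{16}{12} + 289}{-815} = \left(-277 - \frac{4}{3} + 289\right) \left(- \frac{1}{815}\right) = \frac{32}{3} \left(- \frac{1}{815}\right) = - \frac{32}{2445}$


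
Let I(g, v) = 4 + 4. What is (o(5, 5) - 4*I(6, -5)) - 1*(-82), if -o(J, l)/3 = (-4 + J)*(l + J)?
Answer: 20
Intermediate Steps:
I(g, v) = 8
o(J, l) = -3*(-4 + J)*(J + l) (o(J, l) = -3*(-4 + J)*(l + J) = -3*(-4 + J)*(J + l))
(o(5, 5) - 4*I(6, -5)) - 1*(-82) = ((-3*5**2 + 12*5 + 12*5 - 3*5*5) - 4*8) - 1*(-82) = ((-3*25 + 60 + 60 - 75) - 32) + 82 = ((-75 + 60 + 60 - 75) - 32) + 82 = (-30 - 32) + 82 = -62 + 82 = 20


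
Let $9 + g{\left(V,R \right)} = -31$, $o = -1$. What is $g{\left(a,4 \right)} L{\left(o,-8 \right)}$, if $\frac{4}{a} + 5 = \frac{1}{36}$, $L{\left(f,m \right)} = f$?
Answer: $40$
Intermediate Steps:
$a = - \frac{144}{179}$ ($a = \frac{4}{-5 + \frac{1}{36}} = \frac{4}{- \frac{179}{36}} = 4 \left(- \frac{36}{179}\right) = - \frac{144}{179} \approx -0.80447$)
$g{\left(V,R \right)} = -40$ ($g{\left(V,R \right)} = -9 - 31 = -40$)
$g{\left(a,4 \right)} L{\left(o,-8 \right)} = \left(-40\right) \left(-1\right) = 40$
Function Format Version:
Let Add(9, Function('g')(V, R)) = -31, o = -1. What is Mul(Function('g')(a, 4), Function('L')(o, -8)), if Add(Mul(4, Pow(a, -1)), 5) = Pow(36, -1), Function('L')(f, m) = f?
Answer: 40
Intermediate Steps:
a = Rational(-144, 179) (a = Mul(4, Pow(Add(-5, Pow(36, -1)), -1)) = Mul(4, Pow(Add(-5, Rational(1, 36)), -1)) = Mul(4, Pow(Rational(-179, 36), -1)) = Mul(4, Rational(-36, 179)) = Rational(-144, 179) ≈ -0.80447)
Function('g')(V, R) = -40 (Function('g')(V, R) = Add(-9, -31) = -40)
Mul(Function('g')(a, 4), Function('L')(o, -8)) = Mul(-40, -1) = 40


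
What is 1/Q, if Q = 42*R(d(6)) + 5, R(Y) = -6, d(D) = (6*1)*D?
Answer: -1/247 ≈ -0.0040486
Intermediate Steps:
d(D) = 6*D
Q = -247 (Q = 42*(-6) + 5 = -252 + 5 = -247)
1/Q = 1/(-247) = -1/247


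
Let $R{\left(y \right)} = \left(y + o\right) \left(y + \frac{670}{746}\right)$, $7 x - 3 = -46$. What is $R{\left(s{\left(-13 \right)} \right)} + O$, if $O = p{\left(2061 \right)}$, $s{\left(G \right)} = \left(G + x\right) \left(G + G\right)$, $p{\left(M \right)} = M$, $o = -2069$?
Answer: $- \frac{14281676226}{18277} \approx -7.814 \cdot 10^{5}$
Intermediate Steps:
$x = - \frac{43}{7}$ ($x = \frac{3}{7} + \frac{1}{7} \left(-46\right) = \frac{3}{7} - \frac{46}{7} = - \frac{43}{7} \approx -6.1429$)
$s{\left(G \right)} = 2 G \left(- \frac{43}{7} + G\right)$ ($s{\left(G \right)} = \left(G - \frac{43}{7}\right) \left(G + G\right) = \left(- \frac{43}{7} + G\right) 2 G = 2 G \left(- \frac{43}{7} + G\right)$)
$O = 2061$
$R{\left(y \right)} = \left(-2069 + y\right) \left(\frac{335}{373} + y\right)$ ($R{\left(y \right)} = \left(y - 2069\right) \left(y + \frac{670}{746}\right) = \left(-2069 + y\right) \left(y + 670 \cdot \frac{1}{746}\right) = \left(-2069 + y\right) \left(y + \frac{335}{373}\right) = \left(-2069 + y\right) \left(\frac{335}{373} + y\right)$)
$R{\left(s{\left(-13 \right)} \right)} + O = \left(- \frac{693115}{373} + \left(\frac{2}{7} \left(-13\right) \left(-43 + 7 \left(-13\right)\right)\right)^{2} - \frac{771402 \cdot \frac{2}{7} \left(-13\right) \left(-43 + 7 \left(-13\right)\right)}{373}\right) + 2061 = \left(- \frac{693115}{373} + \left(\frac{2}{7} \left(-13\right) \left(-43 - 91\right)\right)^{2} - \frac{771402 \cdot \frac{2}{7} \left(-13\right) \left(-43 - 91\right)}{373}\right) + 2061 = \left(- \frac{693115}{373} + \left(\frac{2}{7} \left(-13\right) \left(-134\right)\right)^{2} - \frac{771402 \cdot \frac{2}{7} \left(-13\right) \left(-134\right)}{373}\right) + 2061 = \left(- \frac{693115}{373} + \left(\frac{3484}{7}\right)^{2} - \frac{2687564568}{2611}\right) + 2061 = \left(- \frac{693115}{373} + \frac{12138256}{49} - \frac{2687564568}{2611}\right) + 2061 = - \frac{14319345123}{18277} + 2061 = - \frac{14281676226}{18277}$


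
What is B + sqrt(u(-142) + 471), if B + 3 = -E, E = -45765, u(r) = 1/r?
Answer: 45762 + sqrt(9497102)/142 ≈ 45784.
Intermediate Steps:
B = 45762 (B = -3 - 1*(-45765) = -3 + 45765 = 45762)
B + sqrt(u(-142) + 471) = 45762 + sqrt(1/(-142) + 471) = 45762 + sqrt(-1/142 + 471) = 45762 + sqrt(66881/142) = 45762 + sqrt(9497102)/142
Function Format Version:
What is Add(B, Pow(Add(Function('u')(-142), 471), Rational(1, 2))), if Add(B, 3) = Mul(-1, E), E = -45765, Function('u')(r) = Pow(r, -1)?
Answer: Add(45762, Mul(Rational(1, 142), Pow(9497102, Rational(1, 2)))) ≈ 45784.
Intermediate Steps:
B = 45762 (B = Add(-3, Mul(-1, -45765)) = Add(-3, 45765) = 45762)
Add(B, Pow(Add(Function('u')(-142), 471), Rational(1, 2))) = Add(45762, Pow(Add(Pow(-142, -1), 471), Rational(1, 2))) = Add(45762, Pow(Add(Rational(-1, 142), 471), Rational(1, 2))) = Add(45762, Pow(Rational(66881, 142), Rational(1, 2))) = Add(45762, Mul(Rational(1, 142), Pow(9497102, Rational(1, 2))))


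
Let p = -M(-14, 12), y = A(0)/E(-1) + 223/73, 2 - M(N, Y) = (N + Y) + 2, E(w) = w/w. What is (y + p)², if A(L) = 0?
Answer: 5929/5329 ≈ 1.1126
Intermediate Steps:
E(w) = 1
M(N, Y) = -N - Y (M(N, Y) = 2 - ((N + Y) + 2) = 2 - (2 + N + Y) = 2 + (-2 - N - Y) = -N - Y)
y = 223/73 (y = 0/1 + 223/73 = 0*1 + 223*(1/73) = 0 + 223/73 = 223/73 ≈ 3.0548)
p = -2 (p = -(-1*(-14) - 1*12) = -(14 - 12) = -1*2 = -2)
(y + p)² = (223/73 - 2)² = (77/73)² = 5929/5329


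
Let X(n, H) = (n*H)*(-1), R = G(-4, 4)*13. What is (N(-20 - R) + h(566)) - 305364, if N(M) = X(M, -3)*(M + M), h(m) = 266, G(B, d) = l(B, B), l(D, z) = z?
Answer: -298954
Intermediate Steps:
G(B, d) = B
R = -52 (R = -4*13 = -52)
X(n, H) = -H*n (X(n, H) = (H*n)*(-1) = -H*n)
N(M) = 6*M² (N(M) = (-1*(-3)*M)*(M + M) = (3*M)*(2*M) = 6*M²)
(N(-20 - R) + h(566)) - 305364 = (6*(-20 - 1*(-52))² + 266) - 305364 = (6*(-20 + 52)² + 266) - 305364 = (6*32² + 266) - 305364 = (6*1024 + 266) - 305364 = (6144 + 266) - 305364 = 6410 - 305364 = -298954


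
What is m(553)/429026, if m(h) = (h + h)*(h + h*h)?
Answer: 169418186/214513 ≈ 789.78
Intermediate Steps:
m(h) = 2*h*(h + h²) (m(h) = (2*h)*(h + h²) = 2*h*(h + h²))
m(553)/429026 = (2*553²*(1 + 553))/429026 = (2*305809*554)*(1/429026) = 338836372*(1/429026) = 169418186/214513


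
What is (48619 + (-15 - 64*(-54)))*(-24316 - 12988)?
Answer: -1942046240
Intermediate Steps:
(48619 + (-15 - 64*(-54)))*(-24316 - 12988) = (48619 + (-15 + 3456))*(-37304) = (48619 + 3441)*(-37304) = 52060*(-37304) = -1942046240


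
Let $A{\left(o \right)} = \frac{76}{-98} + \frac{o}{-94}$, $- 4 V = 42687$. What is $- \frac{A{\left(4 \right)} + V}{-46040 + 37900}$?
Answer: $- \frac{2657181}{2026640} \approx -1.3111$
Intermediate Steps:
$V = - \frac{42687}{4}$ ($V = \left(- \frac{1}{4}\right) 42687 = - \frac{42687}{4} \approx -10672.0$)
$A{\left(o \right)} = - \frac{38}{49} - \frac{o}{94}$ ($A{\left(o \right)} = 76 \left(- \frac{1}{98}\right) + o \left(- \frac{1}{94}\right) = - \frac{38}{49} - \frac{o}{94}$)
$- \frac{A{\left(4 \right)} + V}{-46040 + 37900} = - \frac{\left(- \frac{38}{49} - \frac{2}{47}\right) - \frac{42687}{4}}{-46040 + 37900} = - \frac{\left(- \frac{38}{49} - \frac{2}{47}\right) - \frac{42687}{4}}{-8140} = - \frac{\left(- \frac{1884}{2303} - \frac{42687}{4}\right) \left(-1\right)}{8140} = - \frac{\left(-98315697\right) \left(-1\right)}{9212 \cdot 8140} = \left(-1\right) \frac{2657181}{2026640} = - \frac{2657181}{2026640}$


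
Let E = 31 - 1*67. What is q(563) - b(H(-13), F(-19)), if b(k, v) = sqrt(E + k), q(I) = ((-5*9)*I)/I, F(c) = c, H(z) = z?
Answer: -45 - 7*I ≈ -45.0 - 7.0*I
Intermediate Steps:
E = -36 (E = 31 - 67 = -36)
q(I) = -45 (q(I) = (-45*I)/I = -45)
b(k, v) = sqrt(-36 + k)
q(563) - b(H(-13), F(-19)) = -45 - sqrt(-36 - 13) = -45 - sqrt(-49) = -45 - 7*I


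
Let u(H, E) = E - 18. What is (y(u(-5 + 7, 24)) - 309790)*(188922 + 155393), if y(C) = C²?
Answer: -106652948510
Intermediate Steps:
u(H, E) = -18 + E
(y(u(-5 + 7, 24)) - 309790)*(188922 + 155393) = ((-18 + 24)² - 309790)*(188922 + 155393) = (6² - 309790)*344315 = (36 - 309790)*344315 = -309754*344315 = -106652948510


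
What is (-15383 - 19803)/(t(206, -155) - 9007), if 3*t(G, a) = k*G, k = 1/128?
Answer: 6755712/1729241 ≈ 3.9067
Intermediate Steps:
k = 1/128 ≈ 0.0078125
t(G, a) = G/384 (t(G, a) = (G/128)/3 = G/384)
(-15383 - 19803)/(t(206, -155) - 9007) = (-15383 - 19803)/((1/384)*206 - 9007) = -35186/(103/192 - 9007) = -35186/(-1729241/192) = -35186*(-192/1729241) = 6755712/1729241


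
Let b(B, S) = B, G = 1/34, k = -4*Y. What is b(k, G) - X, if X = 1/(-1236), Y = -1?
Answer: 4945/1236 ≈ 4.0008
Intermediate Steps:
k = 4 (k = -4*(-1) = 4)
G = 1/34 ≈ 0.029412
X = -1/1236 ≈ -0.00080906
b(k, G) - X = 4 - 1*(-1/1236) = 4 + 1/1236 = 4945/1236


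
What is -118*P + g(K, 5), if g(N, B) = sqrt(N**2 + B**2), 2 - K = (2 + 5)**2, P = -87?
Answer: 10266 + sqrt(2234) ≈ 10313.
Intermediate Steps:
K = -47 (K = 2 - (2 + 5)**2 = 2 - 1*7**2 = 2 - 1*49 = 2 - 49 = -47)
g(N, B) = sqrt(B**2 + N**2)
-118*P + g(K, 5) = -118*(-87) + sqrt(5**2 + (-47)**2) = 10266 + sqrt(25 + 2209) = 10266 + sqrt(2234)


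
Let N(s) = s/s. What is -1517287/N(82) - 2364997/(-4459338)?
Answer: -6766093211009/4459338 ≈ -1.5173e+6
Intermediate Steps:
N(s) = 1
-1517287/N(82) - 2364997/(-4459338) = -1517287/1 - 2364997/(-4459338) = -1517287*1 - 2364997*(-1/4459338) = -1517287 + 2364997/4459338 = -6766093211009/4459338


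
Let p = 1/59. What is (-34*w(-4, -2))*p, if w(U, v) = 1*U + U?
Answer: 272/59 ≈ 4.6102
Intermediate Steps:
w(U, v) = 2*U (w(U, v) = U + U = 2*U)
p = 1/59 ≈ 0.016949
(-34*w(-4, -2))*p = -68*(-4)*(1/59) = -34*(-8)*(1/59) = 272*(1/59) = 272/59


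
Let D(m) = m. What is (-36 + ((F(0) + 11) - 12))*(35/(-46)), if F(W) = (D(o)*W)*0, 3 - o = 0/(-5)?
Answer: 1295/46 ≈ 28.152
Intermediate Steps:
o = 3 (o = 3 - 0/(-5) = 3 - 0*(-1)/5 = 3 - 1*0 = 3 + 0 = 3)
F(W) = 0 (F(W) = (3*W)*0 = 0)
(-36 + ((F(0) + 11) - 12))*(35/(-46)) = (-36 + ((0 + 11) - 12))*(35/(-46)) = (-36 + (11 - 12))*(35*(-1/46)) = (-36 - 1)*(-35/46) = -37*(-35/46) = 1295/46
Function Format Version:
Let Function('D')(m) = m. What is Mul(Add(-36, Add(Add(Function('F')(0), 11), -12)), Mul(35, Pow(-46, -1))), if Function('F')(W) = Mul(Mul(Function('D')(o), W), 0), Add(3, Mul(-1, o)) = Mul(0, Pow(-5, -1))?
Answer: Rational(1295, 46) ≈ 28.152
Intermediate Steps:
o = 3 (o = Add(3, Mul(-1, Mul(0, Pow(-5, -1)))) = Add(3, Mul(-1, Mul(0, Rational(-1, 5)))) = Add(3, Mul(-1, 0)) = Add(3, 0) = 3)
Function('F')(W) = 0 (Function('F')(W) = Mul(Mul(3, W), 0) = 0)
Mul(Add(-36, Add(Add(Function('F')(0), 11), -12)), Mul(35, Pow(-46, -1))) = Mul(Add(-36, Add(Add(0, 11), -12)), Mul(35, Pow(-46, -1))) = Mul(Add(-36, Add(11, -12)), Mul(35, Rational(-1, 46))) = Mul(Add(-36, -1), Rational(-35, 46)) = Mul(-37, Rational(-35, 46)) = Rational(1295, 46)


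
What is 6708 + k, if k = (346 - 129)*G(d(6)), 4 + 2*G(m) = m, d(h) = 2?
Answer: 6491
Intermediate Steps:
G(m) = -2 + m/2
k = -217 (k = (346 - 129)*(-2 + (1/2)*2) = 217*(-2 + 1) = 217*(-1) = -217)
6708 + k = 6708 - 217 = 6491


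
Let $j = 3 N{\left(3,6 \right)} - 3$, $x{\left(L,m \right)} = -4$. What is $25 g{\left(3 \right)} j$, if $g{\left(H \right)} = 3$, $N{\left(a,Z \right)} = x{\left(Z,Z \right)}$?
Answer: $-1125$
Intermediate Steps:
$N{\left(a,Z \right)} = -4$
$j = -15$ ($j = 3 \left(-4\right) - 3 = -12 - 3 = -15$)
$25 g{\left(3 \right)} j = 25 \cdot 3 \left(-15\right) = 75 \left(-15\right) = -1125$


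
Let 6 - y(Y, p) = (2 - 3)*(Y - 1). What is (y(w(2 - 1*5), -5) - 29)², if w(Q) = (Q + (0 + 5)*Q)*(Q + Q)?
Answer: 7056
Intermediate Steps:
w(Q) = 12*Q² (w(Q) = (Q + 5*Q)*(2*Q) = (6*Q)*(2*Q) = 12*Q²)
y(Y, p) = 5 + Y (y(Y, p) = 6 - (2 - 3)*(Y - 1) = 6 - (-1)*(-1 + Y) = 6 - (1 - Y) = 6 + (-1 + Y) = 5 + Y)
(y(w(2 - 1*5), -5) - 29)² = ((5 + 12*(2 - 1*5)²) - 29)² = ((5 + 12*(2 - 5)²) - 29)² = ((5 + 12*(-3)²) - 29)² = ((5 + 12*9) - 29)² = ((5 + 108) - 29)² = (113 - 29)² = 84² = 7056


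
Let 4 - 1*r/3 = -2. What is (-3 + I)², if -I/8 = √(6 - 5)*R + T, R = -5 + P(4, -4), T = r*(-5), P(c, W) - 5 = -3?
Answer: 549081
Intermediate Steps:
r = 18 (r = 12 - 3*(-2) = 12 + 6 = 18)
P(c, W) = 2 (P(c, W) = 5 - 3 = 2)
T = -90 (T = 18*(-5) = -90)
R = -3 (R = -5 + 2 = -3)
I = 744 (I = -8*(√(6 - 5)*(-3) - 90) = -8*(√1*(-3) - 90) = -8*(1*(-3) - 90) = -8*(-3 - 90) = -8*(-93) = 744)
(-3 + I)² = (-3 + 744)² = 741² = 549081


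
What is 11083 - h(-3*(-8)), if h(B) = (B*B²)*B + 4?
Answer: -320697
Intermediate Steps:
h(B) = 4 + B⁴ (h(B) = B³*B + 4 = B⁴ + 4 = 4 + B⁴)
11083 - h(-3*(-8)) = 11083 - (4 + (-3*(-8))⁴) = 11083 - (4 + 24⁴) = 11083 - (4 + 331776) = 11083 - 1*331780 = 11083 - 331780 = -320697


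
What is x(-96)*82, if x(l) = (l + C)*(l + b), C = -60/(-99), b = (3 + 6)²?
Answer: 1290680/11 ≈ 1.1733e+5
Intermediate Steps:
b = 81 (b = 9² = 81)
C = 20/33 (C = -60*(-1/99) = 20/33 ≈ 0.60606)
x(l) = (81 + l)*(20/33 + l) (x(l) = (l + 20/33)*(l + 81) = (20/33 + l)*(81 + l) = (81 + l)*(20/33 + l))
x(-96)*82 = (540/11 + (-96)² + (2693/33)*(-96))*82 = (540/11 + 9216 - 86176/11)*82 = (15740/11)*82 = 1290680/11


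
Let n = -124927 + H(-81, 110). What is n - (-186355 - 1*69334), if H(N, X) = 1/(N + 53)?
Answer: 3661335/28 ≈ 1.3076e+5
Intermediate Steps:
H(N, X) = 1/(53 + N)
n = -3497957/28 (n = -124927 + 1/(53 - 81) = -124927 + 1/(-28) = -124927 - 1/28 = -3497957/28 ≈ -1.2493e+5)
n - (-186355 - 1*69334) = -3497957/28 - (-186355 - 1*69334) = -3497957/28 - (-186355 - 69334) = -3497957/28 - 1*(-255689) = -3497957/28 + 255689 = 3661335/28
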